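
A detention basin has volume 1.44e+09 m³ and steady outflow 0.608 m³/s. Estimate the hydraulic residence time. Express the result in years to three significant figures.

75.1 yr

Q = 0.608 m³/s × 3.156e+07 s/yr = 1.919e+07 m³/yr.
Hydraulic residence time τ = V/Q = 1.44e+09/1.919e+07 = 75.05 yr.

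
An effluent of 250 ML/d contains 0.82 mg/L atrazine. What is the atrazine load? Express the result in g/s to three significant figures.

2.37 g/s

250 ML/d = 2.894 m³/s.
Mass flux = Q·C = 2.894 m³/s × 0.82 g/m³ = 2.373 g/s.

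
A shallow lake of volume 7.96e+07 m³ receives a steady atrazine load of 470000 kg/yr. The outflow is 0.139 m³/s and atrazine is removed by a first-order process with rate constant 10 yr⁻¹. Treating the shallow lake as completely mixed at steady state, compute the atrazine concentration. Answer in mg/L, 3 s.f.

0.587 mg/L

Outflow Q = 0.139 m³/s × 3.156e+07 s/yr = 4.387e+06 m³/yr.
Steady-state CSTR mass balance: W = Q·C + k·V·C, so C = W/(Q + kV).
Q + kV = 4.387e+06 + 10·7.96e+07 = 8.004e+08 m³/yr.
C = 470000/8.004e+08 = 0.0005872 kg/m³ = 0.5872 mg/L.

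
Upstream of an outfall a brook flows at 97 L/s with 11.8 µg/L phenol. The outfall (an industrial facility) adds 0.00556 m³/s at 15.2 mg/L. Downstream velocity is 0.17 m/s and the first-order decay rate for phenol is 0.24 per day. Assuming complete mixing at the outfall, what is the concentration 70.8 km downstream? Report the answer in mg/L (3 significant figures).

97 L/s = 0.097 m³/s.
11.8 µg/L = 0.0118 mg/L.
After complete mixing, C₀ = (0.00556·15.2 + 0.097·0.0118) / 0.1026 = 0.8352 mg/L.
Travel time t = 7.08e+04 m / 0.17 m/s = 4.165e+05 s = 4.82 d.
C = 0.8352·exp(−0.24·4.82) = 0.8352·0.3145 = 0.2626 mg/L.

0.263 mg/L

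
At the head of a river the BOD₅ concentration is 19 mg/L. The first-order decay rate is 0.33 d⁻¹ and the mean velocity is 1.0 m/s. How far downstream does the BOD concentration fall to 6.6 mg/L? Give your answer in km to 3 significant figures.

From C = C₀·e^(−kt), t = ln(C₀/C)/k = ln(19/6.6)/0.33 = 1.057/0.33 = 3.204 d.
Distance = v·t = 1.0 m/s × 2.768e+05 s = 2.768e+05 m = 276.8 km.

277 km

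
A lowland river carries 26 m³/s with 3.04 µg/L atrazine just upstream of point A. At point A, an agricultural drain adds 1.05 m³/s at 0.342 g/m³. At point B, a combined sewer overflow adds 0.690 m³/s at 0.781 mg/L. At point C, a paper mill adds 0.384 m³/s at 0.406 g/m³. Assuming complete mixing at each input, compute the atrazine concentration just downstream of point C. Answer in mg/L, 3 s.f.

3.04 µg/L = 0.00304 mg/L.
After input A: C = (26·0.00304 + 1.05·0.342) / 27.05 = 0.0162 mg/L.
After input B: C = (27.05·0.0162 + 0.69·0.781) / 27.74 = 0.03522 mg/L.
After input C: C = (27.74·0.03522 + 0.384·0.406) / 28.12 = 0.04028 mg/L.

0.0403 mg/L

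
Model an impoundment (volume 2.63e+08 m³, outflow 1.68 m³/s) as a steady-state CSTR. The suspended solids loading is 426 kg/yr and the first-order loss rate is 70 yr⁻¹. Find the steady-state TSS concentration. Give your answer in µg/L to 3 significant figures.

Outflow Q = 1.68 m³/s × 3.156e+07 s/yr = 5.302e+07 m³/yr.
Steady-state CSTR mass balance: W = Q·C + k·V·C, so C = W/(Q + kV).
Q + kV = 5.302e+07 + 70·2.63e+08 = 1.846e+10 m³/yr.
C = 426/1.846e+10 = 2.307e-08 kg/m³ = 2.307e-05 mg/L = 0.02307 µg/L.

0.0231 µg/L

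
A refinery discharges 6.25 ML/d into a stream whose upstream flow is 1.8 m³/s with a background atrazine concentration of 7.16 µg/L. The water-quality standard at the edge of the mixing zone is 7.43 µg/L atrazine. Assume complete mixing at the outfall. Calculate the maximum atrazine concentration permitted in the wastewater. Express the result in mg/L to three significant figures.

6.25 ML/d = 0.07234 m³/s.
7.16 µg/L = 0.00716 mg/L.
7.43 µg/L = 0.00743 mg/L.
Mass balance: 0.00743·1.872 = 0.07234·Cₑ + 1.8·0.00716.
Cₑ = (0.01391 − 0.01289) / 0.07234 = 0.01415 mg/L.

0.0141 mg/L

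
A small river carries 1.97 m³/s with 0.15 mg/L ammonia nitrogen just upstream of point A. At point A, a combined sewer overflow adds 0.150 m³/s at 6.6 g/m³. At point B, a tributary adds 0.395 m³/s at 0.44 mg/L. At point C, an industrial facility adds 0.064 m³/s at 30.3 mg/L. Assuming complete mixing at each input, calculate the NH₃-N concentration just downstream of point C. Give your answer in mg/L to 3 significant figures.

After input A: C = (1.97·0.15 + 0.15·6.6) / 2.12 = 0.6064 mg/L.
After input B: C = (2.12·0.6064 + 0.395·0.44) / 2.515 = 0.5802 mg/L.
After input C: C = (2.515·0.5802 + 0.064·30.3) / 2.579 = 1.318 mg/L.

1.32 mg/L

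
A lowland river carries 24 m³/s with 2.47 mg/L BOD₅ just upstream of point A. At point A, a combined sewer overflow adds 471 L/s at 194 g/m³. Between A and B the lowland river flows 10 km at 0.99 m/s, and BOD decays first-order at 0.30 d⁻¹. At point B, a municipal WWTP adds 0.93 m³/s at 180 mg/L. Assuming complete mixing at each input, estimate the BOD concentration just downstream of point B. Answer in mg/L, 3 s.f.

471 L/s = 0.471 m³/s.
After input A: C = (24·2.47 + 0.471·194) / 24.47 = 6.156 mg/L.
Over the 10 km reach to input B (t = 1.01e+04 s = 0.1169 d), decay gives C = 6.156·exp(−0.30·0.1169) = 5.944 mg/L.
After input B: C = (24.47·5.944 + 0.93·180) / 25.4 = 12.32 mg/L.

12.3 mg/L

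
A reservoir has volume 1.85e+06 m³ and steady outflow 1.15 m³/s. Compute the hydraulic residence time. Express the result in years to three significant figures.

0.0510 yr

Q = 1.15 m³/s × 3.156e+07 s/yr = 3.629e+07 m³/yr.
Hydraulic residence time τ = V/Q = 1.85e+06/3.629e+07 = 0.05098 yr.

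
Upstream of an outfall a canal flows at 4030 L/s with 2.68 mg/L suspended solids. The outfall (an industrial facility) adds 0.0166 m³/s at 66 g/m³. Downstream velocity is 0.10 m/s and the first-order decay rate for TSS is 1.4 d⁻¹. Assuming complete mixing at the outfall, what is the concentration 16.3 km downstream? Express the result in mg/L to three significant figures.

0.210 mg/L

4030 L/s = 4.03 m³/s.
After complete mixing, C₀ = (0.0166·66 + 4.03·2.68) / 4.047 = 2.94 mg/L.
Travel time t = 1.63e+04 m / 0.10 m/s = 1.63e+05 s = 1.887 d.
C = 2.94·exp(−1.4·1.887) = 2.94·0.07128 = 0.2095 mg/L.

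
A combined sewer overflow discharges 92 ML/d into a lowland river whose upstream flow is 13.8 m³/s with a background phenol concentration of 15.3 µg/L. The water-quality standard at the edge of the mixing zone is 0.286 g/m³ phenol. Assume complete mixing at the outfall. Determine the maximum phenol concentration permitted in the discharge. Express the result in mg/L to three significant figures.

92 ML/d = 1.065 m³/s.
15.3 µg/L = 0.0153 mg/L.
Mass balance: 0.286·14.86 = 1.065·Cₑ + 13.8·0.0153.
Cₑ = (4.251 − 0.2111) / 1.065 = 3.794 mg/L.

3.79 mg/L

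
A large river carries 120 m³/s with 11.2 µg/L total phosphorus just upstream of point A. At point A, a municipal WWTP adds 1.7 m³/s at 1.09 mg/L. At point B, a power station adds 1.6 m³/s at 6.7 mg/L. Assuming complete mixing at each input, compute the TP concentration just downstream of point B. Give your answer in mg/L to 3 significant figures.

11.2 µg/L = 0.0112 mg/L.
After input A: C = (120·0.0112 + 1.7·1.09) / 121.7 = 0.02627 mg/L.
After input B: C = (121.7·0.02627 + 1.6·6.7) / 123.3 = 0.1129 mg/L.

0.113 mg/L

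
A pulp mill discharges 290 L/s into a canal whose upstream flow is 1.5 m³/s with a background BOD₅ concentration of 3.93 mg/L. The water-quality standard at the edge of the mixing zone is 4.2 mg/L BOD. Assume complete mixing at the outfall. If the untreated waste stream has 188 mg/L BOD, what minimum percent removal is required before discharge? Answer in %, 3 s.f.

290 L/s = 0.29 m³/s.
Mass balance: 4.2·1.79 = 0.29·Cₑ + 1.5·3.93.
Cₑ = (7.518 − 5.895) / 0.29 = 5.597 mg/L.
Required removal = 1 − 5.597/188 = 97.02 %.

97.0 %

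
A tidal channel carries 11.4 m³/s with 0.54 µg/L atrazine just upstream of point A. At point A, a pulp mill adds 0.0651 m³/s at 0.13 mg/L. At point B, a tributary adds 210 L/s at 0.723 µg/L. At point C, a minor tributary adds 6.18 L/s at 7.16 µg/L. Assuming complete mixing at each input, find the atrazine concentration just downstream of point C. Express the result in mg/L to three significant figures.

0.54 µg/L = 0.00054 mg/L.
After input A: C = (11.4·0.00054 + 0.0651·0.13) / 11.47 = 0.001275 mg/L.
210 L/s = 0.21 m³/s.
0.723 µg/L = 0.000723 mg/L.
After input B: C = (11.47·0.001275 + 0.21·0.000723) / 11.68 = 0.001265 mg/L.
6.18 L/s = 0.00618 m³/s.
7.16 µg/L = 0.00716 mg/L.
After input C: C = (11.68·0.001265 + 0.00618·0.00716) / 11.68 = 0.001268 mg/L.

0.00127 mg/L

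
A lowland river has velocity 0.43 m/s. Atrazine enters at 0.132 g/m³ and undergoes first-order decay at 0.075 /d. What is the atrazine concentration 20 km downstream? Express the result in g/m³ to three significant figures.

0.127 g/m³

Travel time t = 20 km / 0.43 m/s = 2e+04/0.43 = 4.651e+04 s = 0.5383 d.
First-order decay: C = 0.132·exp(−0.075·0.5383) = 0.132·0.9604 = 0.1268 g/m³.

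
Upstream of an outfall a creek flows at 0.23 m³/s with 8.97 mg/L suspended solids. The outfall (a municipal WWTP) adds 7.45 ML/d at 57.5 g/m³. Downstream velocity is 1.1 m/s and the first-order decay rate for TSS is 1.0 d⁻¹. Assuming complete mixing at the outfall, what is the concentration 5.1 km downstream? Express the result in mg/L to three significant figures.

21.0 mg/L

7.45 ML/d = 0.08623 m³/s.
After complete mixing, C₀ = (0.08623·57.5 + 0.23·8.97) / 0.3162 = 22.2 mg/L.
Travel time t = 5100 m / 1.1 m/s = 4636 s = 0.05366 d.
C = 22.2·exp(−1.0·0.05366) = 22.2·0.9478 = 21.04 mg/L.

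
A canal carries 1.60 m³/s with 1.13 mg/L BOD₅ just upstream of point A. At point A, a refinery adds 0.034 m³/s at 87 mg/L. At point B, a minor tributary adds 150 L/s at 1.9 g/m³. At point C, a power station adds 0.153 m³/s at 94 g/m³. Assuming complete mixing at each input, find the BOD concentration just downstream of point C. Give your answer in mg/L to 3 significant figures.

After input A: C = (1.6·1.13 + 0.034·87) / 1.634 = 2.917 mg/L.
150 L/s = 0.15 m³/s.
After input B: C = (1.634·2.917 + 0.15·1.9) / 1.784 = 2.831 mg/L.
After input C: C = (1.784·2.831 + 0.153·94) / 1.937 = 10.03 mg/L.

10.0 mg/L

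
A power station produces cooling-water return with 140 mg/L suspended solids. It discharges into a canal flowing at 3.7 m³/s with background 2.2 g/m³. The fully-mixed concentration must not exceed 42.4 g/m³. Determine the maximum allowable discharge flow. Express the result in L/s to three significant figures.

1520 L/s

Mass balance at complete mixing: C_std·(Q_w + Q_r) = Q_w·C_e + Q_r·C_b.
Rearranging, Q_w = Q_r·(C_std − C_b)/(C_e − C_std) = 3.7·(42.4 − 2.2) / (140 − 42.4) = 1.524 m³/s.
= 1524 L/s.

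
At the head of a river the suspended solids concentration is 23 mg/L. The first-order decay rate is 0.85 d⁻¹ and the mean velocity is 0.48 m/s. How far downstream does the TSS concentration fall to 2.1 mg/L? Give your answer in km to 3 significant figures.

From C = C₀·e^(−kt), t = ln(C₀/C)/k = ln(23/2.1)/0.85 = 2.394/0.85 = 2.816 d.
Distance = v·t = 0.48 m/s × 2.433e+05 s = 1.168e+05 m = 116.8 km.

117 km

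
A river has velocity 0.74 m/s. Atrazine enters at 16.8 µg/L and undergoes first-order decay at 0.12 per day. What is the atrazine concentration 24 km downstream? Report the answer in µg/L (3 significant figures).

16.1 µg/L

Travel time t = 24 km / 0.74 m/s = 2.4e+04/0.74 = 3.243e+04 s = 0.3754 d.
First-order decay: C = 16.8·exp(−0.12·0.3754) = 16.8·0.956 = 16.06 µg/L.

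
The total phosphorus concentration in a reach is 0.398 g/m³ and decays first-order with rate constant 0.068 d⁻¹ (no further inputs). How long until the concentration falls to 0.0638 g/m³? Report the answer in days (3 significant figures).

26.9 d

t = ln(C₀/C)/k = ln(0.398/0.0638)/0.068 = 1.831/0.068 = 26.92 d.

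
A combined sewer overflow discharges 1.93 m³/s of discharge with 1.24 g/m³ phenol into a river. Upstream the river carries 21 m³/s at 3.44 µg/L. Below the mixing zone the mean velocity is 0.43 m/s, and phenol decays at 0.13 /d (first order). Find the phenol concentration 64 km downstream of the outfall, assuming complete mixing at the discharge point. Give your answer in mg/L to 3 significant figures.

0.0859 mg/L

3.44 µg/L = 0.00344 mg/L.
After complete mixing, C₀ = (1.93·1.24 + 21·0.00344) / 22.93 = 0.1075 mg/L.
Travel time t = 6.4e+04 m / 0.43 m/s = 1.488e+05 s = 1.723 d.
C = 0.1075·exp(−0.13·1.723) = 0.1075·0.7994 = 0.08595 mg/L.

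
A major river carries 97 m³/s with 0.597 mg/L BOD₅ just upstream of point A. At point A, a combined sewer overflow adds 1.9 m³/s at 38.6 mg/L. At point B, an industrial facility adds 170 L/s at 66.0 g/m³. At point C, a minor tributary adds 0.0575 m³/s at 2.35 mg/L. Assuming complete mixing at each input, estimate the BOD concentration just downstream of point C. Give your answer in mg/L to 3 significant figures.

After input A: C = (97·0.597 + 1.9·38.6) / 98.9 = 1.327 mg/L.
170 L/s = 0.17 m³/s.
After input B: C = (98.9·1.327 + 0.17·66) / 99.07 = 1.438 mg/L.
After input C: C = (99.07·1.438 + 0.0575·2.35) / 99.13 = 1.439 mg/L.

1.44 mg/L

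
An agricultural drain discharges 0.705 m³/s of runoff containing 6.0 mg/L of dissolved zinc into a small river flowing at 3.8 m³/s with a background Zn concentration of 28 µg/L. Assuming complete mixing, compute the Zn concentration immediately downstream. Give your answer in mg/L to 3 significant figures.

28 µg/L = 0.028 mg/L.
Flow-weighted mixing gives C = (0.705·6 + 3.8·0.028) / (0.705 + 3.8) = 4.336/4.505 = 0.9626 mg/L.

0.963 mg/L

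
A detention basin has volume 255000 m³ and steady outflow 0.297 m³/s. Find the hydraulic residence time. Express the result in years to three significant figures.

Q = 0.297 m³/s × 3.156e+07 s/yr = 9.373e+06 m³/yr.
Hydraulic residence time τ = V/Q = 255000/9.373e+06 = 0.02721 yr.

0.0272 yr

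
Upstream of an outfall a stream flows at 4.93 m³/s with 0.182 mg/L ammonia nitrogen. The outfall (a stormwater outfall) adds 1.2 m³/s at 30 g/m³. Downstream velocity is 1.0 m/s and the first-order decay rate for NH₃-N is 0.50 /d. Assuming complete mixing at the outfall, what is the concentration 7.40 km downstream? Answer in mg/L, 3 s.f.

5.77 mg/L

After complete mixing, C₀ = (1.2·30 + 4.93·0.182) / 6.13 = 6.019 mg/L.
Travel time t = 7400 m / 1.0 m/s = 7400 s = 0.08565 d.
C = 6.019·exp(−0.50·0.08565) = 6.019·0.9581 = 5.767 mg/L.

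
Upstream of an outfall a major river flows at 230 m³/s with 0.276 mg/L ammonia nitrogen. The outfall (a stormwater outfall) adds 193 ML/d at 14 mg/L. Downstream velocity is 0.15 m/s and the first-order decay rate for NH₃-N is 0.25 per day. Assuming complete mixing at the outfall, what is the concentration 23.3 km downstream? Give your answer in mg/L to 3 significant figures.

0.260 mg/L

193 ML/d = 2.234 m³/s.
After complete mixing, C₀ = (2.234·14 + 230·0.276) / 232.2 = 0.408 mg/L.
Travel time t = 2.33e+04 m / 0.15 m/s = 1.553e+05 s = 1.798 d.
C = 0.408·exp(−0.25·1.798) = 0.408·0.638 = 0.2603 mg/L.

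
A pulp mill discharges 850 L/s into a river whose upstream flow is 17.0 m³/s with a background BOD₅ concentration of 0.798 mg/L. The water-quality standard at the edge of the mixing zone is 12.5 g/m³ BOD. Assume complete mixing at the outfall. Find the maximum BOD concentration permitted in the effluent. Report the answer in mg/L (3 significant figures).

850 L/s = 0.85 m³/s.
Mass balance: 12.5·17.85 = 0.85·Cₑ + 17·0.798.
Cₑ = (223.1 − 13.57) / 0.85 = 246.5 mg/L.

247 mg/L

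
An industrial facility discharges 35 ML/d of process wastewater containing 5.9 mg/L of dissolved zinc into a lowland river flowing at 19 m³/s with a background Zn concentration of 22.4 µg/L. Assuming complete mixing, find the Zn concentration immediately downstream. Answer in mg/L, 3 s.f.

35 ML/d = 0.4051 m³/s.
22.4 µg/L = 0.0224 mg/L.
By mass balance at complete mixing, C = (0.4051·5.9 + 19·0.0224) / (0.4051 + 19) = 2.816/19.41 = 0.1451 mg/L.

0.145 mg/L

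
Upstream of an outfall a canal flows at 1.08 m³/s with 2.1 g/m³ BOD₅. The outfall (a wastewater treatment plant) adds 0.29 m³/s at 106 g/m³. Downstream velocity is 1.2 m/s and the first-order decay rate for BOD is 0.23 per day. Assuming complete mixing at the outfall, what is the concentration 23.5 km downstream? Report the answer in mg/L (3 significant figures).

22.9 mg/L

After complete mixing, C₀ = (0.29·106 + 1.08·2.1) / 1.37 = 24.09 mg/L.
Travel time t = 2.35e+04 m / 1.2 m/s = 1.958e+04 s = 0.2267 d.
C = 24.09·exp(−0.23·0.2267) = 24.09·0.9492 = 22.87 mg/L.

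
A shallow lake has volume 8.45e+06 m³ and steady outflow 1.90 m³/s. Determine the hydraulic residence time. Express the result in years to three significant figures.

Q = 1.90 m³/s × 3.156e+07 s/yr = 5.996e+07 m³/yr.
Hydraulic residence time τ = V/Q = 8.45e+06/5.996e+07 = 0.1409 yr.

0.141 yr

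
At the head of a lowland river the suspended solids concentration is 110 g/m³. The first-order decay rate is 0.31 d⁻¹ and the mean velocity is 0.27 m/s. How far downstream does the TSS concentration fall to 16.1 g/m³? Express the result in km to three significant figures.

From C = C₀·e^(−kt), t = ln(C₀/C)/k = ln(110/16.1)/0.31 = 1.922/0.31 = 6.199 d.
Distance = v·t = 0.27 m/s × 5.356e+05 s = 1.446e+05 m = 144.6 km.

145 km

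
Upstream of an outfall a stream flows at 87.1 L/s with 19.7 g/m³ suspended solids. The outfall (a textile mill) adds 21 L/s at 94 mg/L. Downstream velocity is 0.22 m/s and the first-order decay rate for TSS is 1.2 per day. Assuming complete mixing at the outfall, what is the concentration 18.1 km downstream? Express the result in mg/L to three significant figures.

10.9 mg/L

21 L/s = 0.021 m³/s.
87.1 L/s = 0.0871 m³/s.
After complete mixing, C₀ = (0.021·94 + 0.0871·19.7) / 0.1081 = 34.13 mg/L.
Travel time t = 1.81e+04 m / 0.22 m/s = 8.227e+04 s = 0.9522 d.
C = 34.13·exp(−1.2·0.9522) = 34.13·0.319 = 10.89 mg/L.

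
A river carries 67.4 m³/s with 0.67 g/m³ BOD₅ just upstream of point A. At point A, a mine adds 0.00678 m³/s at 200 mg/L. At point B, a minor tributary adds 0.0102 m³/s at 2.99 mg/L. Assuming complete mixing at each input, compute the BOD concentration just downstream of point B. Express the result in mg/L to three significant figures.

After input A: C = (67.4·0.67 + 0.00678·200) / 67.41 = 0.69 mg/L.
After input B: C = (67.41·0.69 + 0.0102·2.99) / 67.42 = 0.6904 mg/L.

0.690 mg/L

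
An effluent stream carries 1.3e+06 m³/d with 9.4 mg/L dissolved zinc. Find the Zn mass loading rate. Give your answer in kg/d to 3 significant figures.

12200 kg/d

1.3e+06 m³/d = 15.05 m³/s.
Mass flux = Q·C = 15.05 m³/s × 9.4 g/m³ = 141.4 g/s.
= 141.4 g/s × 86.4 = 1.222e+04 kg/d.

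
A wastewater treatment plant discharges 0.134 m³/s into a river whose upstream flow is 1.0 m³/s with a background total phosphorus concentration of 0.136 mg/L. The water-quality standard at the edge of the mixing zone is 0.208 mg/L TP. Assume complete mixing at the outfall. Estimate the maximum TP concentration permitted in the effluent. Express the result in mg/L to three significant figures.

Mass balance: 0.208·1.134 = 0.134·Cₑ + 1·0.136.
Cₑ = (0.2359 − 0.136) / 0.134 = 0.7453 mg/L.

0.745 mg/L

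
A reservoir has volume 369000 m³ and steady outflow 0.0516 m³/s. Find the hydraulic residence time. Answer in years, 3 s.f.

Q = 0.0516 m³/s × 3.156e+07 s/yr = 1.628e+06 m³/yr.
Hydraulic residence time τ = V/Q = 369000/1.628e+06 = 0.2266 yr.

0.227 yr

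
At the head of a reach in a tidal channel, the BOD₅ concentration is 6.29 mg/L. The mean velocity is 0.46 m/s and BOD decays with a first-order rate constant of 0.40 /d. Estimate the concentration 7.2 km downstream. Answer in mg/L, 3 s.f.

5.85 mg/L

Travel time t = 7.2 km / 0.46 m/s = 7200/0.46 = 1.565e+04 s = 0.1812 d.
First-order decay: C = 6.29·exp(−0.40·0.1812) = 6.29·0.9301 = 5.85 mg/L.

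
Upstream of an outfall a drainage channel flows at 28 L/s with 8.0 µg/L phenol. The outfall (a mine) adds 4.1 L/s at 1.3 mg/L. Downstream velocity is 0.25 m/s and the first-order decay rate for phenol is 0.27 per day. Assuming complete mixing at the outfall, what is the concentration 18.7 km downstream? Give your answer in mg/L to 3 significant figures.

0.137 mg/L

4.1 L/s = 0.0041 m³/s.
28 L/s = 0.028 m³/s.
8.0 µg/L = 0.008 mg/L.
After complete mixing, C₀ = (0.0041·1.3 + 0.028·0.008) / 0.0321 = 0.173 mg/L.
Travel time t = 1.87e+04 m / 0.25 m/s = 7.48e+04 s = 0.8657 d.
C = 0.173·exp(−0.27·0.8657) = 0.173·0.7916 = 0.137 mg/L.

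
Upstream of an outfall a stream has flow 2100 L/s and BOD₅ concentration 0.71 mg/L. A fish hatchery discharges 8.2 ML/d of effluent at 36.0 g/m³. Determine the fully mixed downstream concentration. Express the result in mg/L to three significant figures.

2.24 mg/L

8.2 ML/d = 0.09491 m³/s.
2100 L/s = 2.1 m³/s.
By mass balance at complete mixing, C = (0.09491·36 + 2.1·0.71) / (0.09491 + 2.1) = 4.908/2.195 = 2.236 mg/L.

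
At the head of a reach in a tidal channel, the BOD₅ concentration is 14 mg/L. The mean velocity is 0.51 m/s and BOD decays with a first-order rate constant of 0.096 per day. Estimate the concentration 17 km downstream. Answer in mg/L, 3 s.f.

13.5 mg/L

Travel time t = 17 km / 0.51 m/s = 1.7e+04/0.51 = 3.333e+04 s = 0.3858 d.
First-order decay: C = 14·exp(−0.096·0.3858) = 14·0.9636 = 13.49 mg/L.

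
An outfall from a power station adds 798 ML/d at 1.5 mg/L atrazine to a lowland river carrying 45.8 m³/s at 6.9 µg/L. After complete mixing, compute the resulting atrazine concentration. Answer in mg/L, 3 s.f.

0.257 mg/L

798 ML/d = 9.236 m³/s.
6.9 µg/L = 0.0069 mg/L.
By mass balance at complete mixing, C = (9.236·1.5 + 45.8·0.0069) / (9.236 + 45.8) = 14.17/55.04 = 0.2575 mg/L.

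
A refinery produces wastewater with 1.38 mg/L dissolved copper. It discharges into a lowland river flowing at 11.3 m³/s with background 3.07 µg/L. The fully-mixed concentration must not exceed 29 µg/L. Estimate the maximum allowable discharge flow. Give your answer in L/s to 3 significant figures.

3.07 µg/L = 0.00307 mg/L.
29 µg/L = 0.029 mg/L.
Mass balance at complete mixing: C_std·(Q_w + Q_r) = Q_w·C_e + Q_r·C_b.
Rearranging, Q_w = Q_r·(C_std − C_b)/(C_e − C_std) = 11.3·(0.029 − 0.00307) / (1.38 − 0.029) = 0.2169 m³/s.
= 216.9 L/s.

217 L/s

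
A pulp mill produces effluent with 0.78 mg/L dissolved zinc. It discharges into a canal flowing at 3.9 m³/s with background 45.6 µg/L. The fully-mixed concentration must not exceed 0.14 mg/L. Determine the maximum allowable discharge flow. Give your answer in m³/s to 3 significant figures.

45.6 µg/L = 0.0456 mg/L.
Mass balance at complete mixing: C_std·(Q_w + Q_r) = Q_w·C_e + Q_r·C_b.
Rearranging, Q_w = Q_r·(C_std − C_b)/(C_e − C_std) = 3.9·(0.14 − 0.0456) / (0.78 − 0.14) = 0.5753 m³/s.

0.575 m³/s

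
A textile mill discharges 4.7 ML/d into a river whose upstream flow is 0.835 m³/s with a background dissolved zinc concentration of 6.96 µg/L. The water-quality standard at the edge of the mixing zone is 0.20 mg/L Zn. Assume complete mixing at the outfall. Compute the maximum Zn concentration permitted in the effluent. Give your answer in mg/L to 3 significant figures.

3.16 mg/L

4.7 ML/d = 0.0544 m³/s.
6.96 µg/L = 0.00696 mg/L.
Mass balance: 0.2·0.8894 = 0.0544·Cₑ + 0.835·0.00696.
Cₑ = (0.1779 − 0.005812) / 0.0544 = 3.163 mg/L.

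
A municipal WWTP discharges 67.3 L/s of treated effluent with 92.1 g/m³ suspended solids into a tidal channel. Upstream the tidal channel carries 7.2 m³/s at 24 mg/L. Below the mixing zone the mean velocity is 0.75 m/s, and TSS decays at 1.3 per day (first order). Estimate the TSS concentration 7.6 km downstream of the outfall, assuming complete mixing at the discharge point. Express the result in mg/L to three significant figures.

21.1 mg/L

67.3 L/s = 0.0673 m³/s.
After complete mixing, C₀ = (0.0673·92.1 + 7.2·24) / 7.267 = 24.63 mg/L.
Travel time t = 7600 m / 0.75 m/s = 1.013e+04 s = 0.1173 d.
C = 24.63·exp(−1.3·0.1173) = 24.63·0.8586 = 21.15 mg/L.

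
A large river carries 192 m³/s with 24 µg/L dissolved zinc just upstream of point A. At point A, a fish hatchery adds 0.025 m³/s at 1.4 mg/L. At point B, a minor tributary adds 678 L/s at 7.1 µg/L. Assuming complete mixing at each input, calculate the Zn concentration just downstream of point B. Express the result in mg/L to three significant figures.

24 µg/L = 0.024 mg/L.
After input A: C = (192·0.024 + 0.025·1.4) / 192 = 0.02418 mg/L.
678 L/s = 0.678 m³/s.
7.1 µg/L = 0.0071 mg/L.
After input B: C = (192·0.02418 + 0.678·0.0071) / 192.7 = 0.02412 mg/L.

0.0241 mg/L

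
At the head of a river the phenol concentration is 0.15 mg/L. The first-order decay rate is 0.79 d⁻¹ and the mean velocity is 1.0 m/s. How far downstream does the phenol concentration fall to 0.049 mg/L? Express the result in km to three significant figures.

From C = C₀·e^(−kt), t = ln(C₀/C)/k = ln(0.15/0.049)/0.79 = 1.119/0.79 = 1.416 d.
Distance = v·t = 1.0 m/s × 1.224e+05 s = 1.224e+05 m = 122.4 km.

122 km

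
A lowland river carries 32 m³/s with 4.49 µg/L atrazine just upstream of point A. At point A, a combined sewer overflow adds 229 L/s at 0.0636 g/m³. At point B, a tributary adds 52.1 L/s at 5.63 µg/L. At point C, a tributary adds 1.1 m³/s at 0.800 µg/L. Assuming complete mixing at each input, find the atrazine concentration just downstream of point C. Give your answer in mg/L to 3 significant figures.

4.49 µg/L = 0.00449 mg/L.
229 L/s = 0.229 m³/s.
After input A: C = (32·0.00449 + 0.229·0.0636) / 32.23 = 0.00491 mg/L.
52.1 L/s = 0.0521 m³/s.
5.63 µg/L = 0.00563 mg/L.
After input B: C = (32.23·0.00491 + 0.0521·0.00563) / 32.28 = 0.004911 mg/L.
0.800 µg/L = 0.0008 mg/L.
After input C: C = (32.28·0.004911 + 1.1·0.0008) / 33.38 = 0.004776 mg/L.

0.00478 mg/L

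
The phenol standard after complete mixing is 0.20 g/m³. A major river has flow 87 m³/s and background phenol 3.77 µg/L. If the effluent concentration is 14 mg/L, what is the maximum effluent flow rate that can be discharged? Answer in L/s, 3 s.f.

3.77 µg/L = 0.00377 mg/L.
Mass balance at complete mixing: C_std·(Q_w + Q_r) = Q_w·C_e + Q_r·C_b.
Rearranging, Q_w = Q_r·(C_std − C_b)/(C_e − C_std) = 87·(0.2 − 0.00377) / (14 − 0.2) = 1.237 m³/s.
= 1237 L/s.

1240 L/s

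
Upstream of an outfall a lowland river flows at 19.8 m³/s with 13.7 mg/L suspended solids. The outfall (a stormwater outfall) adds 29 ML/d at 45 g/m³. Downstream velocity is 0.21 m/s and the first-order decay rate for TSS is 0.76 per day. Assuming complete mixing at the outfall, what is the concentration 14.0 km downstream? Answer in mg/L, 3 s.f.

29 ML/d = 0.3356 m³/s.
After complete mixing, C₀ = (0.3356·45 + 19.8·13.7) / 20.14 = 14.22 mg/L.
Travel time t = 1.4e+04 m / 0.21 m/s = 6.667e+04 s = 0.7716 d.
C = 14.22·exp(−0.76·0.7716) = 14.22·0.5563 = 7.912 mg/L.

7.91 mg/L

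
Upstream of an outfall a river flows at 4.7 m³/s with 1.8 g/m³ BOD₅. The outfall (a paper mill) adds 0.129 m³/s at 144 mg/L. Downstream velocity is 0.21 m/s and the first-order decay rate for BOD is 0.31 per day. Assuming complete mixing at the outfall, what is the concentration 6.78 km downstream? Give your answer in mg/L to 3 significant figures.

After complete mixing, C₀ = (0.129·144 + 4.7·1.8) / 4.829 = 5.599 mg/L.
Travel time t = 6780 m / 0.21 m/s = 3.229e+04 s = 0.3737 d.
C = 5.599·exp(−0.31·0.3737) = 5.599·0.8906 = 4.986 mg/L.

4.99 mg/L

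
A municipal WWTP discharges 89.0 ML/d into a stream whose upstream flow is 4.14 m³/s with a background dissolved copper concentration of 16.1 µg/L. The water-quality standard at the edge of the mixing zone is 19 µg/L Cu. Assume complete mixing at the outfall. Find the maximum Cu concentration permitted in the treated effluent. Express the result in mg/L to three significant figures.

0.0307 mg/L

89.0 ML/d = 1.03 m³/s.
16.1 µg/L = 0.0161 mg/L.
19 µg/L = 0.019 mg/L.
Mass balance: 0.019·5.17 = 1.03·Cₑ + 4.14·0.0161.
Cₑ = (0.09823 − 0.06665) / 1.03 = 0.03066 mg/L.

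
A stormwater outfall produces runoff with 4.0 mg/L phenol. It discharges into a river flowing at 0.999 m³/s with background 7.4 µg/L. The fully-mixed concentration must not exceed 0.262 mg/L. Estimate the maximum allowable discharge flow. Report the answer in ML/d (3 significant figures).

7.4 µg/L = 0.0074 mg/L.
Mass balance at complete mixing: C_std·(Q_w + Q_r) = Q_w·C_e + Q_r·C_b.
Rearranging, Q_w = Q_r·(C_std − C_b)/(C_e − C_std) = 0.999·(0.262 − 0.0074) / (4 − 0.262) = 0.06804 m³/s.
= 5.879 ML/d.

5.88 ML/d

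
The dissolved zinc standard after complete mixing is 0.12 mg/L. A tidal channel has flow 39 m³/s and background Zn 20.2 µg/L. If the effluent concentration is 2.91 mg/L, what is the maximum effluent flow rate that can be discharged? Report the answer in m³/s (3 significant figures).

1.40 m³/s

20.2 µg/L = 0.0202 mg/L.
Mass balance at complete mixing: C_std·(Q_w + Q_r) = Q_w·C_e + Q_r·C_b.
Rearranging, Q_w = Q_r·(C_std − C_b)/(C_e − C_std) = 39·(0.12 − 0.0202) / (2.91 − 0.12) = 1.395 m³/s.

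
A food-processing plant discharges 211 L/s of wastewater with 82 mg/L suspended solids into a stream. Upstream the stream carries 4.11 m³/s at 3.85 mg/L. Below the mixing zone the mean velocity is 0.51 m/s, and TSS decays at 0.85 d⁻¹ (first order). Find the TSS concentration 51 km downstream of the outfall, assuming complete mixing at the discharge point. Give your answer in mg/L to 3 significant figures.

211 L/s = 0.211 m³/s.
After complete mixing, C₀ = (0.211·82 + 4.11·3.85) / 4.321 = 7.666 mg/L.
Travel time t = 5.1e+04 m / 0.51 m/s = 1e+05 s = 1.157 d.
C = 7.666·exp(−0.85·1.157) = 7.666·0.3739 = 2.866 mg/L.

2.87 mg/L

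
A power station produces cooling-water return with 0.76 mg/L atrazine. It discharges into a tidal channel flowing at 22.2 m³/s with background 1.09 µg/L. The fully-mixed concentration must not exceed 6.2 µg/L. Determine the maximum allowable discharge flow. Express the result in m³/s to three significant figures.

1.09 µg/L = 0.00109 mg/L.
6.2 µg/L = 0.0062 mg/L.
Mass balance at complete mixing: C_std·(Q_w + Q_r) = Q_w·C_e + Q_r·C_b.
Rearranging, Q_w = Q_r·(C_std − C_b)/(C_e − C_std) = 22.2·(0.0062 − 0.00109) / (0.76 − 0.0062) = 0.1505 m³/s.

0.150 m³/s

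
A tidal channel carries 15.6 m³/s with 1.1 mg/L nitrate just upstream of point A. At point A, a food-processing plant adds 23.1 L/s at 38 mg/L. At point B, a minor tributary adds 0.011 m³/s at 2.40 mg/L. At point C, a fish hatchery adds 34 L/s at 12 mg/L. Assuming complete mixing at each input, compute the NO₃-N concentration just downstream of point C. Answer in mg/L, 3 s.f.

1.18 mg/L

23.1 L/s = 0.0231 m³/s.
After input A: C = (15.6·1.1 + 0.0231·38) / 15.62 = 1.155 mg/L.
After input B: C = (15.62·1.155 + 0.011·2.4) / 15.63 = 1.155 mg/L.
34 L/s = 0.034 m³/s.
After input C: C = (15.63·1.155 + 0.034·12) / 15.67 = 1.179 mg/L.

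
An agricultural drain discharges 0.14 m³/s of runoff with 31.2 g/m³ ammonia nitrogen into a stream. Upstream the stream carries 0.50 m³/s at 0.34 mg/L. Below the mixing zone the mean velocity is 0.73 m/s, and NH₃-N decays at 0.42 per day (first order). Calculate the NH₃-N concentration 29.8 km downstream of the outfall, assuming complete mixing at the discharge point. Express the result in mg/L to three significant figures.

5.81 mg/L

After complete mixing, C₀ = (0.14·31.2 + 0.5·0.34) / 0.64 = 7.091 mg/L.
Travel time t = 2.98e+04 m / 0.73 m/s = 4.082e+04 s = 0.4725 d.
C = 7.091·exp(−0.42·0.4725) = 7.091·0.82 = 5.814 mg/L.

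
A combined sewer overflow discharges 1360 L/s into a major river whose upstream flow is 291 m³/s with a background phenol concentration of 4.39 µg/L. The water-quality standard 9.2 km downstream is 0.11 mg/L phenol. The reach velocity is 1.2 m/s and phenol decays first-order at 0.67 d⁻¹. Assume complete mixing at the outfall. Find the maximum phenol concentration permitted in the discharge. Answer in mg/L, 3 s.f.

24.2 mg/L

1360 L/s = 1.36 m³/s.
4.39 µg/L = 0.00439 mg/L.
Travel time to the compliance point: t = 9200/1.2 = 7667 s = 0.08873 d; decay factor exp(−0.67·0.08873) = 0.9423.
So the concentration just after mixing may be at most 0.11/0.9423 = 0.1167 mg/L.
Mass balance: 0.1167·292.4 = 1.36·Cₑ + 291·0.00439.
Cₑ = (34.13 − 1.277) / 1.36 = 24.16 mg/L.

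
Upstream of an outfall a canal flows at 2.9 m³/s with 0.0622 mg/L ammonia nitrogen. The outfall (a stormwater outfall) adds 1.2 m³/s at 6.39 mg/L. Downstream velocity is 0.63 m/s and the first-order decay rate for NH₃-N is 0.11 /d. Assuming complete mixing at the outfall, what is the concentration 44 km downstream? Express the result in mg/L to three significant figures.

1.75 mg/L

After complete mixing, C₀ = (1.2·6.39 + 2.9·0.0622) / 4.1 = 1.914 mg/L.
Travel time t = 4.4e+04 m / 0.63 m/s = 6.984e+04 s = 0.8083 d.
C = 1.914·exp(−0.11·0.8083) = 1.914·0.9149 = 1.751 mg/L.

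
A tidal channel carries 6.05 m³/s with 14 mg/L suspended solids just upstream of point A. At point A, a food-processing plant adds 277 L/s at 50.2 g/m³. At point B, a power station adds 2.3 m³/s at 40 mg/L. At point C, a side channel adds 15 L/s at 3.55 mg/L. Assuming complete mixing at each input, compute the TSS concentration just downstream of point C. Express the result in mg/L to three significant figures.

277 L/s = 0.277 m³/s.
After input A: C = (6.05·14 + 0.277·50.2) / 6.327 = 15.58 mg/L.
After input B: C = (6.327·15.58 + 2.3·40) / 8.627 = 22.09 mg/L.
15 L/s = 0.015 m³/s.
After input C: C = (8.627·22.09 + 0.015·3.55) / 8.642 = 22.06 mg/L.

22.1 mg/L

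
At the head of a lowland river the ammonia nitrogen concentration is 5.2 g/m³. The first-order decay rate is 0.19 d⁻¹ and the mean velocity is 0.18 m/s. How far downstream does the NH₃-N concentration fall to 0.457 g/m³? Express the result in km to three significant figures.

199 km

From C = C₀·e^(−kt), t = ln(C₀/C)/k = ln(5.2/0.457)/0.19 = 2.432/0.19 = 12.8 d.
Distance = v·t = 0.18 m/s × 1.106e+06 s = 1.99e+05 m = 199 km.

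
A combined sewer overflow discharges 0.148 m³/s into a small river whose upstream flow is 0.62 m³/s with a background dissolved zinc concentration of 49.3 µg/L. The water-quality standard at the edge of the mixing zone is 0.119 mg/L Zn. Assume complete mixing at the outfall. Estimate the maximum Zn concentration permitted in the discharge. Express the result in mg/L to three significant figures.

0.411 mg/L

49.3 µg/L = 0.0493 mg/L.
Mass balance: 0.119·0.768 = 0.148·Cₑ + 0.62·0.0493.
Cₑ = (0.09139 − 0.03057) / 0.148 = 0.411 mg/L.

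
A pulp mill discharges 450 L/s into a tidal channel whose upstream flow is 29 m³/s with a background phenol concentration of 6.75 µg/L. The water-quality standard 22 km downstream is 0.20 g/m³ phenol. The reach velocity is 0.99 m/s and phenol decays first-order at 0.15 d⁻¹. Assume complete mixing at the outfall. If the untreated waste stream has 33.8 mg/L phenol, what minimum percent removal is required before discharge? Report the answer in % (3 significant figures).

450 L/s = 0.45 m³/s.
6.75 µg/L = 0.00675 mg/L.
Travel time to the compliance point: t = 2.2e+04/0.99 = 2.222e+04 s = 0.2572 d; decay factor exp(−0.15·0.2572) = 0.9622.
So the concentration just after mixing may be at most 0.2/0.9622 = 0.2079 mg/L.
Mass balance: 0.2079·29.45 = 0.45·Cₑ + 29·0.00675.
Cₑ = (6.122 − 0.1958) / 0.45 = 13.17 mg/L.
Required removal = 1 − 13.17/33.8 = 61.04 %.

61.0 %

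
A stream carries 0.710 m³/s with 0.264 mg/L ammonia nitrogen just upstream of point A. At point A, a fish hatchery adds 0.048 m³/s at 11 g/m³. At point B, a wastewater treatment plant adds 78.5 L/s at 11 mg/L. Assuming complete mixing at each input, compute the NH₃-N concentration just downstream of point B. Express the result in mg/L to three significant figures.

1.89 mg/L

After input A: C = (0.71·0.264 + 0.048·11) / 0.758 = 0.9439 mg/L.
78.5 L/s = 0.0785 m³/s.
After input B: C = (0.758·0.9439 + 0.0785·11) / 0.8365 = 1.888 mg/L.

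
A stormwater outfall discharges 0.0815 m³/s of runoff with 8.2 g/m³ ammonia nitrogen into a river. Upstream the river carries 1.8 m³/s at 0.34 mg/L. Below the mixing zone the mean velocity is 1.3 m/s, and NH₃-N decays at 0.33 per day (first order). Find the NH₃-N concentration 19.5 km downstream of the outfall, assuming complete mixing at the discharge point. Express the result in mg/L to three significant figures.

0.643 mg/L

After complete mixing, C₀ = (0.0815·8.2 + 1.8·0.34) / 1.881 = 0.6805 mg/L.
Travel time t = 1.95e+04 m / 1.3 m/s = 1.5e+04 s = 0.1736 d.
C = 0.6805·exp(−0.33·0.1736) = 0.6805·0.9443 = 0.6426 mg/L.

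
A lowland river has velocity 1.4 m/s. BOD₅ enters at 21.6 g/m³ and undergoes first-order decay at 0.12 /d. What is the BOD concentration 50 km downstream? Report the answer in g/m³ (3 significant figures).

Travel time t = 50 km / 1.4 m/s = 5e+04/1.4 = 3.571e+04 s = 0.4134 d.
First-order decay: C = 21.6·exp(−0.12·0.4134) = 21.6·0.9516 = 20.55 g/m³.

20.6 g/m³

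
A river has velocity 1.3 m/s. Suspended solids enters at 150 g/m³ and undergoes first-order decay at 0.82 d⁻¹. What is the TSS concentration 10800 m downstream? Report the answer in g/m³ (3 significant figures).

Travel time t = 10800 m / 1.3 m/s = 1.08e+04/1.3 = 8308 s = 0.09615 d.
First-order decay: C = 150·exp(−0.82·0.09615) = 150·0.9242 = 138.6 g/m³.

139 g/m³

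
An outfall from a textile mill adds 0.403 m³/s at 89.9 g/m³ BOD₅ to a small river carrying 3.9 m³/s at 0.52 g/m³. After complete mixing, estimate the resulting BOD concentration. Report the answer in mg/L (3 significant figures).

By mass balance at complete mixing, C = (0.403·89.9 + 3.9·0.52) / (0.403 + 3.9) = 38.26/4.303 = 8.891 mg/L.

8.89 mg/L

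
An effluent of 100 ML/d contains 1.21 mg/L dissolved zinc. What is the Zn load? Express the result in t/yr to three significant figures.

44.2 t/yr

100 ML/d = 1.157 m³/s.
Mass flux = Q·C = 1.157 m³/s × 1.21 g/m³ = 1.4 g/s.
= 1.4 g/s × 31.56 = 44.2 t/yr.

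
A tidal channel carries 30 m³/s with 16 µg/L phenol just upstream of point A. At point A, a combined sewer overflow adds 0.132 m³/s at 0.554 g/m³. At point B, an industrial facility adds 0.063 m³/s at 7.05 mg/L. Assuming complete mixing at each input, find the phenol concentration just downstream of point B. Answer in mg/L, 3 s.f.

0.0330 mg/L

16 µg/L = 0.016 mg/L.
After input A: C = (30·0.016 + 0.132·0.554) / 30.13 = 0.01836 mg/L.
After input B: C = (30.13·0.01836 + 0.063·7.05) / 30.2 = 0.03303 mg/L.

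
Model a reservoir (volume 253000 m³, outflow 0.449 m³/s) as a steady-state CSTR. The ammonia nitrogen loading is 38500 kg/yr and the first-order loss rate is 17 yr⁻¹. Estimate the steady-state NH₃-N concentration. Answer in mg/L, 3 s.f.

Outflow Q = 0.449 m³/s × 3.156e+07 s/yr = 1.417e+07 m³/yr.
Steady-state CSTR mass balance: W = Q·C + k·V·C, so C = W/(Q + kV).
Q + kV = 1.417e+07 + 17·253000 = 1.847e+07 m³/yr.
C = 38500/1.847e+07 = 0.002084 kg/m³ = 2.084 mg/L.

2.08 mg/L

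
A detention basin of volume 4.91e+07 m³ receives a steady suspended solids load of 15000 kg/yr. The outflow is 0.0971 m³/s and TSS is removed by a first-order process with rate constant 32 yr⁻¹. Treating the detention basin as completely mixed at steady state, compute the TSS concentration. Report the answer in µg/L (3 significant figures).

9.53 µg/L

Outflow Q = 0.0971 m³/s × 3.156e+07 s/yr = 3.064e+06 m³/yr.
Steady-state CSTR mass balance: W = Q·C + k·V·C, so C = W/(Q + kV).
Q + kV = 3.064e+06 + 32·4.91e+07 = 1.574e+09 m³/yr.
C = 15000/1.574e+09 = 9.528e-06 kg/m³ = 0.009528 mg/L = 9.528 µg/L.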